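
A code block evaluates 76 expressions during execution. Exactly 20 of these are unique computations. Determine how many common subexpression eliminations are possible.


CSE count = total expressions - unique expressions
= 76 - 20 = 56

56


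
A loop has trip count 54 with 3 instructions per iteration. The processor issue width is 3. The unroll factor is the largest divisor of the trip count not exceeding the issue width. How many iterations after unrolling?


Largest divisor of 54 <= 3 is 3
New iterations = 54 / 3 = 18

18


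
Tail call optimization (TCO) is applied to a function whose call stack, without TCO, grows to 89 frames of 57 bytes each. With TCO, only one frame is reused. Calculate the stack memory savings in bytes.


Without TCO: 89 * 57 = 5073 bytes
With TCO: reuse 1 frame = 57 bytes
Savings = 5073 - 57 = 5016

5016


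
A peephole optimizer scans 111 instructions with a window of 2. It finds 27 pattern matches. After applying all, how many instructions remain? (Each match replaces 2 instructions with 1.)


Each match removes 1 instructions.
Total removed = 27 * 1 = 27
Remaining = 111 - 27 = 84

84


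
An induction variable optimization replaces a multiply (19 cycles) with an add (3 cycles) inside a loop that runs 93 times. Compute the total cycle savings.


Per-iteration saving = 19 - 3 = 16
Total saved = 93 * 16 = 1488

1488


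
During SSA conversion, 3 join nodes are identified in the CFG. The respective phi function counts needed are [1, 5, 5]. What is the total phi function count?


Total phi functions = sum of phi functions at each join node
= 1 + 5 + 5 = 11

11


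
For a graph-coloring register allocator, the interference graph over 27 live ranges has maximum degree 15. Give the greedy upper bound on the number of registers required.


Greedy coloring never needs more than (max_degree + 1) colors: when coloring a vertex, at most max_degree neighbors are already colored.
Upper bound = 15 + 1 = 16

16


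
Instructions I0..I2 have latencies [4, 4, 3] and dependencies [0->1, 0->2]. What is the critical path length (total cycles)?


Compute longest path through dependency graph: dist(Ik) = max over predecessors of dist + latency(Ik).
dist(I0) = latency 4 = 4
dist(I1) = dist(I0) + 4 = 4 + 4 = 8
dist(I2) = dist(I0) + 3 = 4 + 3 = 7
Critical path = max dist = 8

8


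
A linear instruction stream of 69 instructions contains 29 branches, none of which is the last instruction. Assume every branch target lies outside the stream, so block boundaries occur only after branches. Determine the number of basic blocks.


With no in-sequence branch targets, the leaders are the first instruction plus the instruction after each branch.
Number of basic blocks = branches + 1
= 29 + 1 = 30

30


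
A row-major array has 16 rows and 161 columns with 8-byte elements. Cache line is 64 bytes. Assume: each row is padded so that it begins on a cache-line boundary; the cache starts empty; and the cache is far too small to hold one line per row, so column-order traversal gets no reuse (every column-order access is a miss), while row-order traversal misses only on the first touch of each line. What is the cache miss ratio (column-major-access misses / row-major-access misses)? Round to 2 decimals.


Each row occupies 161 * 8 = 1288 bytes and starts on a line boundary, so it spans ceil(1288 / 64) = 21 cache lines.
Row-major traversal misses (one per line touched): 16 * ceil(161 * 8 / 64) = 336
Column-major traversal misses (no reuse, every access misses): 16 * 161 = 2576
Ratio = 2576 / 336 = 7.67

7.67


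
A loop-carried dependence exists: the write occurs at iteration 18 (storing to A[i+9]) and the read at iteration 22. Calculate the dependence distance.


Distance = read iteration - write iteration
= 22 - 18 = 4

4


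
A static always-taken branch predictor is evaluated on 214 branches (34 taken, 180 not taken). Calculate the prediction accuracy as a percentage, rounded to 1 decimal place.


Predictor: always-taken
Correct predictions = 34
Accuracy = 34 / 214 * 100 = 15.9%

15.9


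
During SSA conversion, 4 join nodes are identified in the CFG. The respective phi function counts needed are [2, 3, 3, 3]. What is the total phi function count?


Total phi functions = sum of phi functions at each join node
= 2 + 3 + 3 + 3 = 11

11


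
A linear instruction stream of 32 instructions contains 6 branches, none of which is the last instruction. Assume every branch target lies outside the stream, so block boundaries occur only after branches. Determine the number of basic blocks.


With no in-sequence branch targets, the leaders are the first instruction plus the instruction after each branch.
Number of basic blocks = branches + 1
= 6 + 1 = 7

7


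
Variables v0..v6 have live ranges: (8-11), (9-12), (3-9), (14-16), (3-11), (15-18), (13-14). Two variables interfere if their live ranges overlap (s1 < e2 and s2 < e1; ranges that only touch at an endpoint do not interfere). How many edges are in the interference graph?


Check all pairs for overlapping intervals.
Two intervals (s1,e1) and (s2,e2) overlap if s1 < e2 and s2 < e1.
v0 (8-11) vs v1..v6: overlaps v1, v2, v4 -> 3
v1 (9-12) vs v2..v6: overlaps v4 -> 1
v2 (3-9) vs v3..v6: overlaps v4 -> 1
v3 (14-16) vs v4..v6: overlaps v5 -> 1
v4 (3-11) vs v5..v6: overlaps none -> 0
v5 (15-18) vs v6: overlaps none -> 0
Total overlapping pairs = 3 + 1 + 1 + 1 + 0 + 0 = 6

6


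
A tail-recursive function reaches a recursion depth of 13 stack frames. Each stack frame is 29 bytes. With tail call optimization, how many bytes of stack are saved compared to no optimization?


Without TCO: 13 * 29 = 377 bytes
With TCO: reuse 1 frame = 29 bytes
Savings = 377 - 29 = 348

348


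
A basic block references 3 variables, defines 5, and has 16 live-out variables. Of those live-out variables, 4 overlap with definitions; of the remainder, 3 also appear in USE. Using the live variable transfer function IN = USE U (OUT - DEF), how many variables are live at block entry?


OUT - DEF: 16 - 4 = 12
|IN| = |USE| + |OUT - DEF| - |USE ∩ (OUT - DEF)| = 3 + 12 - 3 = 12

12


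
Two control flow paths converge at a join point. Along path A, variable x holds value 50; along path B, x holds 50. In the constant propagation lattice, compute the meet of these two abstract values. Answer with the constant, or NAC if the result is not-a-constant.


Meet operation: if both paths give the same constant, result is that constant; if they differ, result is NAC (not-a-constant).
Path A: 50, Path B: 50 -> equal
Result: constant -> 50

50


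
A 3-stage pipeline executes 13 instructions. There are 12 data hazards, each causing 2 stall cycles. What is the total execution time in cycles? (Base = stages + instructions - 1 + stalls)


Base cycles = 3 + 13 - 1 = 15
Total stalls = 12 * 2 = 24
Total = 15 + 24 = 39

39


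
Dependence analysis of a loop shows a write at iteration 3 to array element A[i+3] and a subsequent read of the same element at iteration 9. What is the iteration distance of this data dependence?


Distance = read iteration - write iteration
= 9 - 3 = 6

6


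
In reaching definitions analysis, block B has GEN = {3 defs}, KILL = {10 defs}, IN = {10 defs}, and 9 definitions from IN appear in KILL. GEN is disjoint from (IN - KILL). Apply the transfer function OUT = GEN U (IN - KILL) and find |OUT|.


IN - KILL: 10 - 9 = 1 surviving definitions
OUT = GEN + surviving = 3 + 1 = 4

4


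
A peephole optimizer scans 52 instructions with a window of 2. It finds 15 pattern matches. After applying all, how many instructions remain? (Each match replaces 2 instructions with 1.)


Each match removes 1 instructions.
Total removed = 15 * 1 = 15
Remaining = 52 - 15 = 37

37


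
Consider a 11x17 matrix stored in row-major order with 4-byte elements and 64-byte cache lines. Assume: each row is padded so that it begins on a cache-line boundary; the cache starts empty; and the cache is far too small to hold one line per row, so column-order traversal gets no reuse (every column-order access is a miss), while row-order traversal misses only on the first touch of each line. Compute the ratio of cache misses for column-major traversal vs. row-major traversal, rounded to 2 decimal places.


Each row occupies 17 * 4 = 68 bytes and starts on a line boundary, so it spans ceil(68 / 64) = 2 cache lines.
Row-major traversal misses (one per line touched): 11 * ceil(17 * 4 / 64) = 22
Column-major traversal misses (no reuse, every access misses): 11 * 17 = 187
Ratio = 187 / 22 = 8.5

8.5


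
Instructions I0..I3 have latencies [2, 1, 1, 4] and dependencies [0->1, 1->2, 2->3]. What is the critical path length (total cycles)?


Compute longest path through dependency graph: dist(Ik) = max over predecessors of dist + latency(Ik).
dist(I0) = latency 2 = 2
dist(I1) = dist(I0) + 1 = 2 + 1 = 3
dist(I2) = dist(I1) + 1 = 3 + 1 = 4
dist(I3) = dist(I2) + 4 = 4 + 4 = 8
Critical path = max dist = 8

8


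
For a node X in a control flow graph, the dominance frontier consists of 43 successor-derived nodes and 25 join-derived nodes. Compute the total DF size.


DF(X) = direct successor contributions + join point contributions
= 43 + 25 = 68

68


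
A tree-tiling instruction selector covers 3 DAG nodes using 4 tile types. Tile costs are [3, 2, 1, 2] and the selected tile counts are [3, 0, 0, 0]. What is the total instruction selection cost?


Total cost = sum(count_i * cost_i)
= 3*3 + 0*2 + 0*1 + 0*2
= 9

9


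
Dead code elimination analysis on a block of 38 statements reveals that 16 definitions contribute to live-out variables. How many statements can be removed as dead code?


Dead code = total statements - live definitions
= 38 - 16 = 22

22


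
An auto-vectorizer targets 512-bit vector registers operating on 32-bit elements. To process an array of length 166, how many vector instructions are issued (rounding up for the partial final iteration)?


Width = 512 / 32 = 16 elements per vector op
Iterations = ceil(166 / 16) = 11

11


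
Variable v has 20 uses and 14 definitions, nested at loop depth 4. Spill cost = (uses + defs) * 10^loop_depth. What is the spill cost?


uses + defs = 20 + 14 = 34
10^4 = 10000
Spill cost = 34 * 10000 = 340000

340000


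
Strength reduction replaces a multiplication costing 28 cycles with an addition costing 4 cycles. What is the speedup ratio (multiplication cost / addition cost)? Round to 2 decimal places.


Ratio = mult_cost / add_cost = 28 / 4 = 7.0

7.0


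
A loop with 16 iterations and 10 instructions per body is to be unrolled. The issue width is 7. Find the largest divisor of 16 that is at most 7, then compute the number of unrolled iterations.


Largest divisor of 16 <= 7 is 4
New iterations = 16 / 4 = 4

4


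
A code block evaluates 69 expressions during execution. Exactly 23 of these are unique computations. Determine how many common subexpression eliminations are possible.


CSE count = total expressions - unique expressions
= 69 - 23 = 46

46


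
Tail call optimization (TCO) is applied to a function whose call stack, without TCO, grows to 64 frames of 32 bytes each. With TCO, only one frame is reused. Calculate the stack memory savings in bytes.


Without TCO: 64 * 32 = 2048 bytes
With TCO: reuse 1 frame = 32 bytes
Savings = 2048 - 32 = 2016

2016


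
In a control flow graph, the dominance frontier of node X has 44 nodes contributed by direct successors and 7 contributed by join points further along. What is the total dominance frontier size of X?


DF(X) = direct successor contributions + join point contributions
= 44 + 7 = 51

51


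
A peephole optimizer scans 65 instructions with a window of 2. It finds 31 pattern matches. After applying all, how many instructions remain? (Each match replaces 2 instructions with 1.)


Each match removes 1 instructions.
Total removed = 31 * 1 = 31
Remaining = 65 - 31 = 34

34


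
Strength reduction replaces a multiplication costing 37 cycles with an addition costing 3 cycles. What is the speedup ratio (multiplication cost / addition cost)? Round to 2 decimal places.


Ratio = mult_cost / add_cost = 37 / 3 = 12.33

12.33


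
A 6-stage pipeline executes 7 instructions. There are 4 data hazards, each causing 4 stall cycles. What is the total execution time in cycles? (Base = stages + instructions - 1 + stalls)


Base cycles = 6 + 7 - 1 = 12
Total stalls = 4 * 4 = 16
Total = 12 + 16 = 28

28


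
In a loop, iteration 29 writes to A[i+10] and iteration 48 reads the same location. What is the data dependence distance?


Distance = read iteration - write iteration
= 48 - 29 = 19

19


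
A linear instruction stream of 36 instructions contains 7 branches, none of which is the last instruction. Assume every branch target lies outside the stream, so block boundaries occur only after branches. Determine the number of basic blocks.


With no in-sequence branch targets, the leaders are the first instruction plus the instruction after each branch.
Number of basic blocks = branches + 1
= 7 + 1 = 8

8


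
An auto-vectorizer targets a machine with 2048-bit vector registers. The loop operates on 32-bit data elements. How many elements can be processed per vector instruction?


Width = SIMD bits / data type bits
= 2048 / 32 = 64

64


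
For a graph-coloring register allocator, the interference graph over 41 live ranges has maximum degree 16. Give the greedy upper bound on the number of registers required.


Greedy coloring never needs more than (max_degree + 1) colors: when coloring a vertex, at most max_degree neighbors are already colored.
Upper bound = 16 + 1 = 17

17


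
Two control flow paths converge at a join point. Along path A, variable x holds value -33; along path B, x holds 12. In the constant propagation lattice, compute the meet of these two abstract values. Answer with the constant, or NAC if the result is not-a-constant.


Meet operation: if both paths give the same constant, result is that constant; if they differ, result is NAC (not-a-constant).
Path A: -33, Path B: 12 -> differ
Result: not-a-constant -> NAC

NAC


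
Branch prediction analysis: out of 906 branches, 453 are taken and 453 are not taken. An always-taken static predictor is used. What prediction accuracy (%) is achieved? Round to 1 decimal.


Predictor: always-taken
Correct predictions = 453
Accuracy = 453 / 906 * 100 = 50.0%

50.0


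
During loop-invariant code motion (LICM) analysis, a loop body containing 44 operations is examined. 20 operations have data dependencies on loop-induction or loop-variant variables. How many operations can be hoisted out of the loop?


Invariant candidates = total - loop-dependent
= 44 - 20 = 24

24


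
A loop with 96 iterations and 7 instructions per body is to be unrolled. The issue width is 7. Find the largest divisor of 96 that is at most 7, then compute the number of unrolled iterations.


Largest divisor of 96 <= 7 is 6
New iterations = 96 / 6 = 16

16


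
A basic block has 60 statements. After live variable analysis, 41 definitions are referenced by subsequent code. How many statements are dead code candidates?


Dead code = total statements - live definitions
= 60 - 41 = 19

19


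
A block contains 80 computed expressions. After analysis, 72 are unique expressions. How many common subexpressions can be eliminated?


CSE count = total expressions - unique expressions
= 80 - 72 = 8

8


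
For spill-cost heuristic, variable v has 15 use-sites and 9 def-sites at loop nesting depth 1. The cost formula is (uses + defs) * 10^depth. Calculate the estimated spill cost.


uses + defs = 15 + 9 = 24
10^1 = 10
Spill cost = 24 * 10 = 240

240


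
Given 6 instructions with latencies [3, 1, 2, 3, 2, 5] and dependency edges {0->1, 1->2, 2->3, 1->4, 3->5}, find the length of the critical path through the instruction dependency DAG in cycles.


Compute longest path through dependency graph: dist(Ik) = max over predecessors of dist + latency(Ik).
dist(I0) = latency 3 = 3
dist(I1) = dist(I0) + 1 = 3 + 1 = 4
dist(I2) = dist(I1) + 2 = 4 + 2 = 6
dist(I3) = dist(I2) + 3 = 6 + 3 = 9
dist(I4) = dist(I1) + 2 = 4 + 2 = 6
dist(I5) = dist(I3) + 5 = 9 + 5 = 14
Critical path = max dist = 14

14


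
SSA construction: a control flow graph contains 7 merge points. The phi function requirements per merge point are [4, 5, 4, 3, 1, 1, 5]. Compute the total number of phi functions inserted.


Total phi functions = sum of phi functions at each join node
= 4 + 5 + 4 + 3 + 1 + 1 + 5 = 23

23


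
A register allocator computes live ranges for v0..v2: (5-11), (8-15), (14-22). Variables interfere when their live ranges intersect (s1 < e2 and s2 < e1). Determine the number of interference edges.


Check all pairs for overlapping intervals.
Two intervals (s1,e1) and (s2,e2) overlap if s1 < e2 and s2 < e1.
v0 (5-11) vs v1..v2: overlaps v1 -> 1
v1 (8-15) vs v2: overlaps v2 -> 1
Total overlapping pairs = 1 + 1 = 2

2


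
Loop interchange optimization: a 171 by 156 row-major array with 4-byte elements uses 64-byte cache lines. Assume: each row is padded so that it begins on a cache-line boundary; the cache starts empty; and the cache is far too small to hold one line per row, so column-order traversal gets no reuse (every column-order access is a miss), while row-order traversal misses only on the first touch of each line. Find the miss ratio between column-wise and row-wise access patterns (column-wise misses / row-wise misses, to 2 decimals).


Each row occupies 156 * 4 = 624 bytes and starts on a line boundary, so it spans ceil(624 / 64) = 10 cache lines.
Row-major traversal misses (one per line touched): 171 * ceil(156 * 4 / 64) = 1710
Column-major traversal misses (no reuse, every access misses): 171 * 156 = 26676
Ratio = 26676 / 1710 = 15.6

15.6


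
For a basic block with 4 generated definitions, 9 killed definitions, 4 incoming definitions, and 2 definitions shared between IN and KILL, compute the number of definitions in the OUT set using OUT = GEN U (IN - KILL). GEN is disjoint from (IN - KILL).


IN - KILL: 4 - 2 = 2 surviving definitions
OUT = GEN + surviving = 4 + 2 = 6

6


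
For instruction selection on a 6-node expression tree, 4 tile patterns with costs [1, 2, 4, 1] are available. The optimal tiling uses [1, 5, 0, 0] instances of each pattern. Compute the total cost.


Total cost = sum(count_i * cost_i)
= 1*1 + 5*2 + 0*4 + 0*1
= 11

11


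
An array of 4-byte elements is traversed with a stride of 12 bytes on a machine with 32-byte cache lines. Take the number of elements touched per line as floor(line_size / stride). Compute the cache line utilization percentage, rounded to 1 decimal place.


Elements per cache line = floor(32 / 12) = 2
Bytes used = 2 * 4 = 8
Utilization = 8 / 32 * 100 = 25.0%

25.0


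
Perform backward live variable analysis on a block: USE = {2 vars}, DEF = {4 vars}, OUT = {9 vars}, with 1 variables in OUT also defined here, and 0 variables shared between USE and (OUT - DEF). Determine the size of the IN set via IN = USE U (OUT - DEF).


OUT - DEF: 9 - 1 = 8
|IN| = |USE| + |OUT - DEF| - |USE ∩ (OUT - DEF)| = 2 + 8 - 0 = 10

10


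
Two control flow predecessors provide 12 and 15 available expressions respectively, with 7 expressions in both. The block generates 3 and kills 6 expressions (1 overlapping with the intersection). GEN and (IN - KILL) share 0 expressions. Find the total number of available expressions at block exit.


IN = intersection of predecessors = 7
IN - KILL = 7 - 1 = 6
|OUT| = |GEN| + |IN - KILL| - |GEN ∩ (IN - KILL)| = 3 + 6 - 0 = 9

9


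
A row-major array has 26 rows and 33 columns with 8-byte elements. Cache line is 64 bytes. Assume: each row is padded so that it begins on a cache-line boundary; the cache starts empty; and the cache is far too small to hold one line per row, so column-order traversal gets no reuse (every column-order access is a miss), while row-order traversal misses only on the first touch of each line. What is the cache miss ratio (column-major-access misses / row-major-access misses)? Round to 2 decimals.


Each row occupies 33 * 8 = 264 bytes and starts on a line boundary, so it spans ceil(264 / 64) = 5 cache lines.
Row-major traversal misses (one per line touched): 26 * ceil(33 * 8 / 64) = 130
Column-major traversal misses (no reuse, every access misses): 26 * 33 = 858
Ratio = 858 / 130 = 6.6

6.6


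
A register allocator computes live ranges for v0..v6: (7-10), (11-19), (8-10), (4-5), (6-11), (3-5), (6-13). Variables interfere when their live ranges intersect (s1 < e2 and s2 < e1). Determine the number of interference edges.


Check all pairs for overlapping intervals.
Two intervals (s1,e1) and (s2,e2) overlap if s1 < e2 and s2 < e1.
v0 (7-10) vs v1..v6: overlaps v2, v4, v6 -> 3
v1 (11-19) vs v2..v6: overlaps v6 -> 1
v2 (8-10) vs v3..v6: overlaps v4, v6 -> 2
v3 (4-5) vs v4..v6: overlaps v5 -> 1
v4 (6-11) vs v5..v6: overlaps v6 -> 1
v5 (3-5) vs v6: overlaps none -> 0
Total overlapping pairs = 3 + 1 + 2 + 1 + 1 + 0 = 8

8


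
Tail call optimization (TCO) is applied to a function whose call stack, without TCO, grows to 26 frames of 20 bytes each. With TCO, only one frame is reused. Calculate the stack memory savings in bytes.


Without TCO: 26 * 20 = 520 bytes
With TCO: reuse 1 frame = 20 bytes
Savings = 520 - 20 = 500

500


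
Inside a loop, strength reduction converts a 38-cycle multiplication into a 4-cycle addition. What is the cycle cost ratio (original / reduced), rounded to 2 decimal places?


Ratio = mult_cost / add_cost = 38 / 4 = 9.5

9.5


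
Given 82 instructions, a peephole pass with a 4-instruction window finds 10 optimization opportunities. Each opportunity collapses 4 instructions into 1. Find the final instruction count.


Each match removes 3 instructions.
Total removed = 10 * 3 = 30
Remaining = 82 - 30 = 52

52


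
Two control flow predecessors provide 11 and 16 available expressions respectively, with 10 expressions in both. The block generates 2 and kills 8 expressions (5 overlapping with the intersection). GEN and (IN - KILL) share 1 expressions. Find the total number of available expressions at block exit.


IN = intersection of predecessors = 10
IN - KILL = 10 - 5 = 5
|OUT| = |GEN| + |IN - KILL| - |GEN ∩ (IN - KILL)| = 2 + 5 - 1 = 6

6


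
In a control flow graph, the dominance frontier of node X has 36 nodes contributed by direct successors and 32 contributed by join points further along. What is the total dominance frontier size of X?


DF(X) = direct successor contributions + join point contributions
= 36 + 32 = 68

68


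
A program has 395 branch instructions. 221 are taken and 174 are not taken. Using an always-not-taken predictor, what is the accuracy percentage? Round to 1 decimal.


Predictor: always-not-taken
Correct predictions = 174
Accuracy = 174 / 395 * 100 = 44.1%

44.1


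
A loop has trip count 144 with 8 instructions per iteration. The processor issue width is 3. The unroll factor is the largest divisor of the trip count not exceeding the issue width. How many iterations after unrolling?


Largest divisor of 144 <= 3 is 3
New iterations = 144 / 3 = 48

48


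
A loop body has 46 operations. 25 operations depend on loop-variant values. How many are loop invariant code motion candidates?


Invariant candidates = total - loop-dependent
= 46 - 25 = 21

21


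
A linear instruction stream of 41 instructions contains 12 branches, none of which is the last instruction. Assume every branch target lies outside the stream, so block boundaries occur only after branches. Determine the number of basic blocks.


With no in-sequence branch targets, the leaders are the first instruction plus the instruction after each branch.
Number of basic blocks = branches + 1
= 12 + 1 = 13

13


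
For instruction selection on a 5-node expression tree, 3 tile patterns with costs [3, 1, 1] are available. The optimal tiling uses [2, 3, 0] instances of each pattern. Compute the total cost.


Total cost = sum(count_i * cost_i)
= 2*3 + 3*1 + 0*1
= 9

9


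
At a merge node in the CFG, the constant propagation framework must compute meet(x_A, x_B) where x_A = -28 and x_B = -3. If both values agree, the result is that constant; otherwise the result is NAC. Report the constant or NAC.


Meet operation: if both paths give the same constant, result is that constant; if they differ, result is NAC (not-a-constant).
Path A: -28, Path B: -3 -> differ
Result: not-a-constant -> NAC

NAC


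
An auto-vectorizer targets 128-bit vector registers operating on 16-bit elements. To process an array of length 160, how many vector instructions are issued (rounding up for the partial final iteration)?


Width = 128 / 16 = 8 elements per vector op
Iterations = ceil(160 / 8) = 20

20


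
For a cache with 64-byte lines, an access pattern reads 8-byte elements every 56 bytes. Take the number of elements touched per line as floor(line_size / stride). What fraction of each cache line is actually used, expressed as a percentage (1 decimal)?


Elements per cache line = floor(64 / 56) = 1
Bytes used = 1 * 8 = 8
Utilization = 8 / 64 * 100 = 12.5%

12.5


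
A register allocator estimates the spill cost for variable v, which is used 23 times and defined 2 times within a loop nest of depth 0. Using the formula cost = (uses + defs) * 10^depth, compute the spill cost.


uses + defs = 23 + 2 = 25
10^0 = 1
Spill cost = 25 * 1 = 25

25


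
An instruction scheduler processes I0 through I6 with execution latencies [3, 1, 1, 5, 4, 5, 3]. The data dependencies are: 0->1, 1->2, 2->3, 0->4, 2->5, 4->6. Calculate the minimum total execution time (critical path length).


Compute longest path through dependency graph: dist(Ik) = max over predecessors of dist + latency(Ik).
dist(I0) = latency 3 = 3
dist(I1) = dist(I0) + 1 = 3 + 1 = 4
dist(I2) = dist(I1) + 1 = 4 + 1 = 5
dist(I3) = dist(I2) + 5 = 5 + 5 = 10
dist(I4) = dist(I0) + 4 = 3 + 4 = 7
dist(I5) = dist(I2) + 5 = 5 + 5 = 10
dist(I6) = dist(I4) + 3 = 7 + 3 = 10
Critical path = max dist = 10

10


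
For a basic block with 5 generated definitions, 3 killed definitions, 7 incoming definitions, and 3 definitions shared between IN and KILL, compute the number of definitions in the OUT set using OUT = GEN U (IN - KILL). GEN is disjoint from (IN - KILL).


IN - KILL: 7 - 3 = 4 surviving definitions
OUT = GEN + surviving = 5 + 4 = 9

9


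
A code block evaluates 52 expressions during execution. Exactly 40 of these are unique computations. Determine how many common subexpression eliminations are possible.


CSE count = total expressions - unique expressions
= 52 - 40 = 12

12


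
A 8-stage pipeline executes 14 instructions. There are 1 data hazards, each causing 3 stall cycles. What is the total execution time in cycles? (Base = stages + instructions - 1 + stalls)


Base cycles = 8 + 14 - 1 = 21
Total stalls = 1 * 3 = 3
Total = 21 + 3 = 24

24


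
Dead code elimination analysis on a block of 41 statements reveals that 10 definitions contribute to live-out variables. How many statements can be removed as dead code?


Dead code = total statements - live definitions
= 41 - 10 = 31

31


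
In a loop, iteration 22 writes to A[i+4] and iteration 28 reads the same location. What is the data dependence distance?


Distance = read iteration - write iteration
= 28 - 22 = 6

6


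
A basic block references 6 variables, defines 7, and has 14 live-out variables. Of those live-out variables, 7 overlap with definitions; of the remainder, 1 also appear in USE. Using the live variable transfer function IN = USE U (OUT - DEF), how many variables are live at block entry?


OUT - DEF: 14 - 7 = 7
|IN| = |USE| + |OUT - DEF| - |USE ∩ (OUT - DEF)| = 6 + 7 - 1 = 12

12


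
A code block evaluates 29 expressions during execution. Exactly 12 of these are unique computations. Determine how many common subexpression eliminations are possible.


CSE count = total expressions - unique expressions
= 29 - 12 = 17

17


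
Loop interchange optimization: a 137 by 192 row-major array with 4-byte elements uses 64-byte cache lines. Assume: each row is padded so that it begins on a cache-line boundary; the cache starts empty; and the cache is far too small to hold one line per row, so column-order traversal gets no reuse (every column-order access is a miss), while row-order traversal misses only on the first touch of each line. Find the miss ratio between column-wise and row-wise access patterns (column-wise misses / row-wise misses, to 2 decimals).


Each row occupies 192 * 4 = 768 bytes and starts on a line boundary, so it spans ceil(768 / 64) = 12 cache lines.
Row-major traversal misses (one per line touched): 137 * ceil(192 * 4 / 64) = 1644
Column-major traversal misses (no reuse, every access misses): 137 * 192 = 26304
Ratio = 26304 / 1644 = 16.0

16.0


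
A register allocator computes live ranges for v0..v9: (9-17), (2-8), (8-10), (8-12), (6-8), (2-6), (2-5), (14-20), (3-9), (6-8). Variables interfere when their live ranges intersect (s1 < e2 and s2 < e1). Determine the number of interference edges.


Check all pairs for overlapping intervals.
Two intervals (s1,e1) and (s2,e2) overlap if s1 < e2 and s2 < e1.
v0 (9-17) vs v1..v9: overlaps v2, v3, v7 -> 3
v1 (2-8) vs v2..v9: overlaps v4, v5, v6, v8, v9 -> 5
v2 (8-10) vs v3..v9: overlaps v3, v8 -> 2
v3 (8-12) vs v4..v9: overlaps v8 -> 1
v4 (6-8) vs v5..v9: overlaps v8, v9 -> 2
v5 (2-6) vs v6..v9: overlaps v6, v8 -> 2
v6 (2-5) vs v7..v9: overlaps v8 -> 1
v7 (14-20) vs v8..v9: overlaps none -> 0
v8 (3-9) vs v9: overlaps v9 -> 1
Total overlapping pairs = 3 + 5 + 2 + 1 + 2 + 2 + 1 + 0 + 1 = 17

17


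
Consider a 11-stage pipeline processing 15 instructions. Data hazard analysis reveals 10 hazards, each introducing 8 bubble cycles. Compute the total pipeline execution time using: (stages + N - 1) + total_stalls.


Base cycles = 11 + 15 - 1 = 25
Total stalls = 10 * 8 = 80
Total = 25 + 80 = 105

105


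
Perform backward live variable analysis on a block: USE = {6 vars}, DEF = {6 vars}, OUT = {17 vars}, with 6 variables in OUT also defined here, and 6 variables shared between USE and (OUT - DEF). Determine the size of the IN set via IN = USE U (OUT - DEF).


OUT - DEF: 17 - 6 = 11
|IN| = |USE| + |OUT - DEF| - |USE ∩ (OUT - DEF)| = 6 + 11 - 6 = 11

11


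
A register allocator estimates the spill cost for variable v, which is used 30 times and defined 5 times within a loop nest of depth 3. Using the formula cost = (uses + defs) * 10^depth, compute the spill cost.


uses + defs = 30 + 5 = 35
10^3 = 1000
Spill cost = 35 * 1000 = 35000

35000


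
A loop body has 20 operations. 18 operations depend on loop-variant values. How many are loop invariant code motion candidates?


Invariant candidates = total - loop-dependent
= 20 - 18 = 2

2


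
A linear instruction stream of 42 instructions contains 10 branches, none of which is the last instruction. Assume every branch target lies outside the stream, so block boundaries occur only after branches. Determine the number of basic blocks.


With no in-sequence branch targets, the leaders are the first instruction plus the instruction after each branch.
Number of basic blocks = branches + 1
= 10 + 1 = 11

11


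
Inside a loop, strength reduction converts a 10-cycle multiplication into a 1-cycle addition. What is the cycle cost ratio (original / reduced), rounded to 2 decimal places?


Ratio = mult_cost / add_cost = 10 / 1 = 10.0

10.0


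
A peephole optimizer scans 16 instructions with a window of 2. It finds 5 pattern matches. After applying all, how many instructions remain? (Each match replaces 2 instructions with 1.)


Each match removes 1 instructions.
Total removed = 5 * 1 = 5
Remaining = 16 - 5 = 11

11


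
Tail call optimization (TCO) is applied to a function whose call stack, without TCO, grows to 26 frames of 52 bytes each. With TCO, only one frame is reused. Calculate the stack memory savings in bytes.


Without TCO: 26 * 52 = 1352 bytes
With TCO: reuse 1 frame = 52 bytes
Savings = 1352 - 52 = 1300

1300


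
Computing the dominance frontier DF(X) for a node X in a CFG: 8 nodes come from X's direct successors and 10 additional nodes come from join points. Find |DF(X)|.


DF(X) = direct successor contributions + join point contributions
= 8 + 10 = 18

18


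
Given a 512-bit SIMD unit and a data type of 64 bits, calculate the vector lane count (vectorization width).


Width = SIMD bits / data type bits
= 512 / 64 = 8

8


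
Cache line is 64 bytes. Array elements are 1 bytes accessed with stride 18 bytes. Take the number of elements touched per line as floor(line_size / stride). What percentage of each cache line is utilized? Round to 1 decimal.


Elements per cache line = floor(64 / 18) = 3
Bytes used = 3 * 1 = 3
Utilization = 3 / 64 * 100 = 4.7%

4.7


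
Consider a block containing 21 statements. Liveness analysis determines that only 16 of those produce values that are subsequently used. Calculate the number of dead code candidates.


Dead code = total statements - live definitions
= 21 - 16 = 5

5


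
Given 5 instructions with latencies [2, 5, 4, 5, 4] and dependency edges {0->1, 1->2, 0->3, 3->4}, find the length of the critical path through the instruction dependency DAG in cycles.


Compute longest path through dependency graph: dist(Ik) = max over predecessors of dist + latency(Ik).
dist(I0) = latency 2 = 2
dist(I1) = dist(I0) + 5 = 2 + 5 = 7
dist(I2) = dist(I1) + 4 = 7 + 4 = 11
dist(I3) = dist(I0) + 5 = 2 + 5 = 7
dist(I4) = dist(I3) + 4 = 7 + 4 = 11
Critical path = max dist = 11

11


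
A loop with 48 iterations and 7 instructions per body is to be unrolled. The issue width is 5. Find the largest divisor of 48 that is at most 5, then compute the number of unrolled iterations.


Largest divisor of 48 <= 5 is 4
New iterations = 48 / 4 = 12

12


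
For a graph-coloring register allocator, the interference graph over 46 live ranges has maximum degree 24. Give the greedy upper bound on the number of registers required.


Greedy coloring never needs more than (max_degree + 1) colors: when coloring a vertex, at most max_degree neighbors are already colored.
Upper bound = 24 + 1 = 25

25


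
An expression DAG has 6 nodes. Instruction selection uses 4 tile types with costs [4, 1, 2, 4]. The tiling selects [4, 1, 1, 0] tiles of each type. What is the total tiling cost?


Total cost = sum(count_i * cost_i)
= 4*4 + 1*1 + 1*2 + 0*4
= 19

19


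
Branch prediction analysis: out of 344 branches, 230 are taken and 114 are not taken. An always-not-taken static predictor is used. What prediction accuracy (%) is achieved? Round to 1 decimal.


Predictor: always-not-taken
Correct predictions = 114
Accuracy = 114 / 344 * 100 = 33.1%

33.1


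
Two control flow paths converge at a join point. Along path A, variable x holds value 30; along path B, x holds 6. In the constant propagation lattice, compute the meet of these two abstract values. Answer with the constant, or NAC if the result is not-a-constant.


Meet operation: if both paths give the same constant, result is that constant; if they differ, result is NAC (not-a-constant).
Path A: 30, Path B: 6 -> differ
Result: not-a-constant -> NAC

NAC


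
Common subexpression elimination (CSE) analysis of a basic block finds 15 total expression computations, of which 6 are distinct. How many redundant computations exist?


CSE count = total expressions - unique expressions
= 15 - 6 = 9

9


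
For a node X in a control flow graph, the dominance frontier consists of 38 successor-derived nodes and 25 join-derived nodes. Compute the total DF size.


DF(X) = direct successor contributions + join point contributions
= 38 + 25 = 63

63


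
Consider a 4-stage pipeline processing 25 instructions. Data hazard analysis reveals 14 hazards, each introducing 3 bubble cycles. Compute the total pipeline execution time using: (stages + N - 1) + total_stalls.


Base cycles = 4 + 25 - 1 = 28
Total stalls = 14 * 3 = 42
Total = 28 + 42 = 70

70


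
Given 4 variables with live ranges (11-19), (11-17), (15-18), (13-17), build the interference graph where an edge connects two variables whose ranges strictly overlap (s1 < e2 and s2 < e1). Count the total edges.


Check all pairs for overlapping intervals.
Two intervals (s1,e1) and (s2,e2) overlap if s1 < e2 and s2 < e1.
v0 (11-19) vs v1..v3: overlaps v1, v2, v3 -> 3
v1 (11-17) vs v2..v3: overlaps v2, v3 -> 2
v2 (15-18) vs v3: overlaps v3 -> 1
Total overlapping pairs = 3 + 2 + 1 = 6

6


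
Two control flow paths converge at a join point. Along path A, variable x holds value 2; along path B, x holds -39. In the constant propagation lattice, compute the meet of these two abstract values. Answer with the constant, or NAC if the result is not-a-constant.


Meet operation: if both paths give the same constant, result is that constant; if they differ, result is NAC (not-a-constant).
Path A: 2, Path B: -39 -> differ
Result: not-a-constant -> NAC

NAC


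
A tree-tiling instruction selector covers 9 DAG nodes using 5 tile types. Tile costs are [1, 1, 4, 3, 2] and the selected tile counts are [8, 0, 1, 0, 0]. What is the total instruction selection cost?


Total cost = sum(count_i * cost_i)
= 8*1 + 0*1 + 1*4 + 0*3 + 0*2
= 12

12


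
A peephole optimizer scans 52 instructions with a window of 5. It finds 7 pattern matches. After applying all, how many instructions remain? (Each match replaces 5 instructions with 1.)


Each match removes 4 instructions.
Total removed = 7 * 4 = 28
Remaining = 52 - 28 = 24

24


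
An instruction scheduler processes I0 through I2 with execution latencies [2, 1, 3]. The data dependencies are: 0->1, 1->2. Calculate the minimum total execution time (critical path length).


Compute longest path through dependency graph: dist(Ik) = max over predecessors of dist + latency(Ik).
dist(I0) = latency 2 = 2
dist(I1) = dist(I0) + 1 = 2 + 1 = 3
dist(I2) = dist(I1) + 3 = 3 + 3 = 6
Critical path = max dist = 6

6


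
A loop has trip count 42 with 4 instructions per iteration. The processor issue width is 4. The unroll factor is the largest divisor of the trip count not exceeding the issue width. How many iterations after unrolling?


Largest divisor of 42 <= 4 is 3
New iterations = 42 / 3 = 14

14


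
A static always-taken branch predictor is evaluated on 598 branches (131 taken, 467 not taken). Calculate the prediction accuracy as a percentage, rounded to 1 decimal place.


Predictor: always-taken
Correct predictions = 131
Accuracy = 131 / 598 * 100 = 21.9%

21.9


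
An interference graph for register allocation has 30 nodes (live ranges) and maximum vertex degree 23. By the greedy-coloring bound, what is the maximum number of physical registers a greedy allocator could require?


Greedy coloring never needs more than (max_degree + 1) colors: when coloring a vertex, at most max_degree neighbors are already colored.
Upper bound = 23 + 1 = 24

24


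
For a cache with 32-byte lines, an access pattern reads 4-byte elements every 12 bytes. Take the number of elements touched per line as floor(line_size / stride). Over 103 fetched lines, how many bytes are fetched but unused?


Elements per line = floor(32 / 12) = 2
Bytes used per line = 2 * 4 = 8
Wasted per line = 32 - 8 = 24
Total wasted = 24 * 103 = 2472

2472


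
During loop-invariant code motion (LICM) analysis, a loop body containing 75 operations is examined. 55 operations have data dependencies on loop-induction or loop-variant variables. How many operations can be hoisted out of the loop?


Invariant candidates = total - loop-dependent
= 75 - 55 = 20

20


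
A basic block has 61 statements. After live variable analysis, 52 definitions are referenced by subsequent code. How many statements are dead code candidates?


Dead code = total statements - live definitions
= 61 - 52 = 9

9
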